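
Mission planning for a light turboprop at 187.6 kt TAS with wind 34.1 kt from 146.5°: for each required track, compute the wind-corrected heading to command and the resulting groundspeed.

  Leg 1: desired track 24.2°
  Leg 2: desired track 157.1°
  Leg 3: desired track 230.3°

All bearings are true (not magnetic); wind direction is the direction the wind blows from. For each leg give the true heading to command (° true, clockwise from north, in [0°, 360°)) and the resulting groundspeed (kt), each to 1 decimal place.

Leg 1: desired track 24.2°; wind correction +8.8° → command heading 33.0°, groundspeed 203.6 kt
Leg 2: desired track 157.1°; wind correction -1.9° → command heading 155.2°, groundspeed 154.0 kt
Leg 3: desired track 230.3°; wind correction -10.4° → command heading 219.9°, groundspeed 180.8 kt

Leg 1: heading=33.0°, groundspeed=203.6 kt
Leg 2: heading=155.2°, groundspeed=154.0 kt
Leg 3: heading=219.9°, groundspeed=180.8 kt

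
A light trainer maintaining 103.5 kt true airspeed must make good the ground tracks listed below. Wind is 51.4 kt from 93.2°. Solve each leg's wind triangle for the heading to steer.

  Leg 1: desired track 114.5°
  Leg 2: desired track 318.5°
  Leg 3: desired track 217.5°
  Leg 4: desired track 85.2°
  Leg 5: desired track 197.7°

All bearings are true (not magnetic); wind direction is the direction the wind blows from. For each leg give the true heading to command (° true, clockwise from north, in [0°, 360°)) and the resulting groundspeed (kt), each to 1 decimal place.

Leg 1: desired track 114.5°; wind correction -10.4° → command heading 104.1°, groundspeed 53.9 kt
Leg 2: desired track 318.5°; wind correction +20.7° → command heading 339.2°, groundspeed 133.0 kt
Leg 3: desired track 217.5°; wind correction -24.2° → command heading 193.3°, groundspeed 123.4 kt
Leg 4: desired track 85.2°; wind correction +4.0° → command heading 89.2°, groundspeed 52.4 kt
Leg 5: desired track 197.7°; wind correction -28.7° → command heading 169.0°, groundspeed 103.6 kt

Leg 1: heading=104.1°, groundspeed=53.9 kt
Leg 2: heading=339.2°, groundspeed=133.0 kt
Leg 3: heading=193.3°, groundspeed=123.4 kt
Leg 4: heading=89.2°, groundspeed=52.4 kt
Leg 5: heading=169.0°, groundspeed=103.6 kt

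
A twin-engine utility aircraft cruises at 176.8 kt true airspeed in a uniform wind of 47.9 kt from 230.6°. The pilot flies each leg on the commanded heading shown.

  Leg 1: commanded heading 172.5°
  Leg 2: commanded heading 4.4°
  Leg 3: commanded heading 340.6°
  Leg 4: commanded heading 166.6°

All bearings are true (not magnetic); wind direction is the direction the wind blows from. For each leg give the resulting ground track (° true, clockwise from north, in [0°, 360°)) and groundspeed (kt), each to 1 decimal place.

Leg 1: heading 172.5°; drift -15.0° → track 157.5°, groundspeed 156.9 kt
Leg 2: heading 4.4°; drift +9.4° → track 13.8°, groundspeed 212.8 kt
Leg 3: heading 340.6°; drift +13.1° → track 353.7°, groundspeed 198.4 kt
Leg 4: heading 166.6°; drift -15.4° → track 151.2°, groundspeed 161.6 kt

Leg 1: track=157.5°, groundspeed=156.9 kt
Leg 2: track=13.8°, groundspeed=212.8 kt
Leg 3: track=353.7°, groundspeed=198.4 kt
Leg 4: track=151.2°, groundspeed=161.6 kt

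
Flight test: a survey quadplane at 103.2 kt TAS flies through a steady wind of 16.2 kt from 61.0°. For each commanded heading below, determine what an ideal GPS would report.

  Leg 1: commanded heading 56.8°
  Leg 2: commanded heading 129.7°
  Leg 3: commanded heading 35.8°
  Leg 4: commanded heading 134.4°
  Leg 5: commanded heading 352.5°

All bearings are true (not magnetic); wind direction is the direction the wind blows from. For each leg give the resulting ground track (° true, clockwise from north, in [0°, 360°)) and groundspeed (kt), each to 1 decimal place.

Leg 1: heading 56.8°; drift -0.8° → track 56.0°, groundspeed 87.1 kt
Leg 2: heading 129.7°; drift +8.8° → track 138.5°, groundspeed 98.5 kt
Leg 3: heading 35.8°; drift -4.5° → track 31.3°, groundspeed 88.8 kt
Leg 4: heading 134.4°; drift +9.0° → track 143.4°, groundspeed 99.8 kt
Leg 5: heading 352.5°; drift -8.8° → track 343.7°, groundspeed 98.4 kt

Leg 1: track=56.0°, groundspeed=87.1 kt
Leg 2: track=138.5°, groundspeed=98.5 kt
Leg 3: track=31.3°, groundspeed=88.8 kt
Leg 4: track=143.4°, groundspeed=99.8 kt
Leg 5: track=343.7°, groundspeed=98.4 kt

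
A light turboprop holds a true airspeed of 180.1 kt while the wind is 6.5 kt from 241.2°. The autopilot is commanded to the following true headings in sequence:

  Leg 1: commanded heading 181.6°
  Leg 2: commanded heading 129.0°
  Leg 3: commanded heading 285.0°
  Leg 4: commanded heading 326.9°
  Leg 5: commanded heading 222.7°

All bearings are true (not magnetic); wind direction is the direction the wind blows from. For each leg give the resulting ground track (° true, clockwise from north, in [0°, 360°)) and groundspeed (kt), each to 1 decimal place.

Leg 1: track=179.8°, groundspeed=176.9 kt
Leg 2: track=127.1°, groundspeed=182.7 kt
Leg 3: track=286.5°, groundspeed=175.5 kt
Leg 4: track=329.0°, groundspeed=179.7 kt
Leg 5: track=222.0°, groundspeed=173.9 kt

Leg 1: heading 181.6°; drift -1.8° → track 179.8°, groundspeed 176.9 kt
Leg 2: heading 129.0°; drift -1.9° → track 127.1°, groundspeed 182.7 kt
Leg 3: heading 285.0°; drift +1.5° → track 286.5°, groundspeed 175.5 kt
Leg 4: heading 326.9°; drift +2.1° → track 329.0°, groundspeed 179.7 kt
Leg 5: heading 222.7°; drift -0.7° → track 222.0°, groundspeed 173.9 kt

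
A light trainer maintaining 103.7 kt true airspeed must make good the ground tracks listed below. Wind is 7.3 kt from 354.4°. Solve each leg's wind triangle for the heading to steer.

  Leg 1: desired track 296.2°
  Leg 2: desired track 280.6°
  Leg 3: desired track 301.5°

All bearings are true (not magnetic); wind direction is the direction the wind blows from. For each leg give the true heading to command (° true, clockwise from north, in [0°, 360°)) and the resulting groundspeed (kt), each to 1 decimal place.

Leg 1: desired track 296.2°; wind correction +3.4° → command heading 299.6°, groundspeed 99.7 kt
Leg 2: desired track 280.6°; wind correction +3.9° → command heading 284.5°, groundspeed 101.4 kt
Leg 3: desired track 301.5°; wind correction +3.2° → command heading 304.7°, groundspeed 99.1 kt

Leg 1: heading=299.6°, groundspeed=99.7 kt
Leg 2: heading=284.5°, groundspeed=101.4 kt
Leg 3: heading=304.7°, groundspeed=99.1 kt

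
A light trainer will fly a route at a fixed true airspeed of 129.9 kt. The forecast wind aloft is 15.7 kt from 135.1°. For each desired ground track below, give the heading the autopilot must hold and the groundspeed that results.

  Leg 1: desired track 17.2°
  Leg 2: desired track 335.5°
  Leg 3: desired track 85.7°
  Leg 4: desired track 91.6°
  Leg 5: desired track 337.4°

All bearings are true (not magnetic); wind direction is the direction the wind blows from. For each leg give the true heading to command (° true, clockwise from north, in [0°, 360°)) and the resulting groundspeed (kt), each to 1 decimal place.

Leg 1: desired track 17.2°; wind correction +6.1° → command heading 23.3°, groundspeed 136.5 kt
Leg 2: desired track 335.5°; wind correction +2.4° → command heading 337.9°, groundspeed 144.5 kt
Leg 3: desired track 85.7°; wind correction +5.3° → command heading 91.0°, groundspeed 119.1 kt
Leg 4: desired track 91.6°; wind correction +4.8° → command heading 96.4°, groundspeed 118.1 kt
Leg 5: desired track 337.4°; wind correction +2.6° → command heading 340.0°, groundspeed 144.3 kt

Leg 1: heading=23.3°, groundspeed=136.5 kt
Leg 2: heading=337.9°, groundspeed=144.5 kt
Leg 3: heading=91.0°, groundspeed=119.1 kt
Leg 4: heading=96.4°, groundspeed=118.1 kt
Leg 5: heading=340.0°, groundspeed=144.3 kt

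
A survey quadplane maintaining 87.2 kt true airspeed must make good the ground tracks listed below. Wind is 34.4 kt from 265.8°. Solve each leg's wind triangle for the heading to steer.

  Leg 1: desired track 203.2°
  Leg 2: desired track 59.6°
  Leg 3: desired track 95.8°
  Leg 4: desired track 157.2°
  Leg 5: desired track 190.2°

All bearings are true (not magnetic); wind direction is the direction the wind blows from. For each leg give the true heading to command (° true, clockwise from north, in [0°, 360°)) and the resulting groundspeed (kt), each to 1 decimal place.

Leg 1: heading=223.7°, groundspeed=65.8 kt
Leg 2: heading=49.6°, groundspeed=116.7 kt
Leg 3: heading=99.7°, groundspeed=120.9 kt
Leg 4: heading=179.2°, groundspeed=91.8 kt
Leg 5: heading=212.7°, groundspeed=72.0 kt

Leg 1: desired track 203.2°; wind correction +20.5° → command heading 223.7°, groundspeed 65.8 kt
Leg 2: desired track 59.6°; wind correction -10.0° → command heading 49.6°, groundspeed 116.7 kt
Leg 3: desired track 95.8°; wind correction +3.9° → command heading 99.7°, groundspeed 120.9 kt
Leg 4: desired track 157.2°; wind correction +22.0° → command heading 179.2°, groundspeed 91.8 kt
Leg 5: desired track 190.2°; wind correction +22.5° → command heading 212.7°, groundspeed 72.0 kt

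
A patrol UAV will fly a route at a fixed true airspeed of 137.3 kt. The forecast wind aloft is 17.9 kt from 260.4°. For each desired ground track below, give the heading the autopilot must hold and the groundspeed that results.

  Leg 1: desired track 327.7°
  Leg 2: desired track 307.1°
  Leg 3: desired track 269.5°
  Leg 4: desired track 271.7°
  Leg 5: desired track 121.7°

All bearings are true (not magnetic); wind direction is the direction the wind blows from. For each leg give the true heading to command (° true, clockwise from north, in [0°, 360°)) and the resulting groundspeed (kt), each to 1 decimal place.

Leg 1: desired track 327.7°; wind correction -6.9° → command heading 320.8°, groundspeed 129.4 kt
Leg 2: desired track 307.1°; wind correction -5.4° → command heading 301.7°, groundspeed 124.4 kt
Leg 3: desired track 269.5°; wind correction -1.2° → command heading 268.3°, groundspeed 119.6 kt
Leg 4: desired track 271.7°; wind correction -1.5° → command heading 270.2°, groundspeed 119.7 kt
Leg 5: desired track 121.7°; wind correction +4.9° → command heading 126.6°, groundspeed 150.2 kt

Leg 1: heading=320.8°, groundspeed=129.4 kt
Leg 2: heading=301.7°, groundspeed=124.4 kt
Leg 3: heading=268.3°, groundspeed=119.6 kt
Leg 4: heading=270.2°, groundspeed=119.7 kt
Leg 5: heading=126.6°, groundspeed=150.2 kt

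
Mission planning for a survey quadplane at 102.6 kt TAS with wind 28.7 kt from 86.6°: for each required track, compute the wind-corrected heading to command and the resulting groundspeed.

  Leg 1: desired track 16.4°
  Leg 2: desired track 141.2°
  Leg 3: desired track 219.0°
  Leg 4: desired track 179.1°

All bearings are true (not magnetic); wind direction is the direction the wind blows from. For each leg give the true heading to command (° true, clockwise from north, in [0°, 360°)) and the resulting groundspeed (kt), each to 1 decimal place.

Leg 1: heading=31.7°, groundspeed=89.3 kt
Leg 2: heading=128.0°, groundspeed=83.3 kt
Leg 3: heading=207.1°, groundspeed=119.7 kt
Leg 4: heading=162.9°, groundspeed=99.8 kt

Leg 1: desired track 16.4°; wind correction +15.3° → command heading 31.7°, groundspeed 89.3 kt
Leg 2: desired track 141.2°; wind correction -13.2° → command heading 128.0°, groundspeed 83.3 kt
Leg 3: desired track 219.0°; wind correction -11.9° → command heading 207.1°, groundspeed 119.7 kt
Leg 4: desired track 179.1°; wind correction -16.2° → command heading 162.9°, groundspeed 99.8 kt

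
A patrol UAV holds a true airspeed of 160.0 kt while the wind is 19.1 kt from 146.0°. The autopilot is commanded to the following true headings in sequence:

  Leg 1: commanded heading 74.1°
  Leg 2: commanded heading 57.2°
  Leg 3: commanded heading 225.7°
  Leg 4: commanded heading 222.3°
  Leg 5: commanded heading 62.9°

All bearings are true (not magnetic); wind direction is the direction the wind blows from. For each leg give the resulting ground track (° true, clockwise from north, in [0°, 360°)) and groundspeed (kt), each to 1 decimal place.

Leg 1: track=67.4°, groundspeed=155.1 kt
Leg 2: track=50.4°, groundspeed=160.7 kt
Leg 3: track=232.5°, groundspeed=157.7 kt
Leg 4: track=229.1°, groundspeed=156.6 kt
Leg 5: track=56.0°, groundspeed=158.8 kt

Leg 1: heading 74.1°; drift -6.7° → track 67.4°, groundspeed 155.1 kt
Leg 2: heading 57.2°; drift -6.8° → track 50.4°, groundspeed 160.7 kt
Leg 3: heading 225.7°; drift +6.8° → track 232.5°, groundspeed 157.7 kt
Leg 4: heading 222.3°; drift +6.8° → track 229.1°, groundspeed 156.6 kt
Leg 5: heading 62.9°; drift -6.9° → track 56.0°, groundspeed 158.8 kt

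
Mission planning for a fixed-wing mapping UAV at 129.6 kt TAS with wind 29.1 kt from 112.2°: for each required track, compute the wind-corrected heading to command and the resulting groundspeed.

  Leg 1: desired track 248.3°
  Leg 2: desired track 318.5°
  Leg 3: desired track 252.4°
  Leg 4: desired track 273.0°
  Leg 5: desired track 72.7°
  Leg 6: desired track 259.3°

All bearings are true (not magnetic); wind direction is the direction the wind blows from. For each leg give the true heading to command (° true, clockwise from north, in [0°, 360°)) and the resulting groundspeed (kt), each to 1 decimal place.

Leg 1: heading=239.3°, groundspeed=149.0 kt
Leg 2: heading=324.2°, groundspeed=155.0 kt
Leg 3: heading=244.1°, groundspeed=150.6 kt
Leg 4: heading=268.8°, groundspeed=156.7 kt
Leg 5: heading=80.9°, groundspeed=105.8 kt
Leg 6: heading=252.3°, groundspeed=153.1 kt

Leg 1: desired track 248.3°; wind correction -9.0° → command heading 239.3°, groundspeed 149.0 kt
Leg 2: desired track 318.5°; wind correction +5.7° → command heading 324.2°, groundspeed 155.0 kt
Leg 3: desired track 252.4°; wind correction -8.3° → command heading 244.1°, groundspeed 150.6 kt
Leg 4: desired track 273.0°; wind correction -4.2° → command heading 268.8°, groundspeed 156.7 kt
Leg 5: desired track 72.7°; wind correction +8.2° → command heading 80.9°, groundspeed 105.8 kt
Leg 6: desired track 259.3°; wind correction -7.0° → command heading 252.3°, groundspeed 153.1 kt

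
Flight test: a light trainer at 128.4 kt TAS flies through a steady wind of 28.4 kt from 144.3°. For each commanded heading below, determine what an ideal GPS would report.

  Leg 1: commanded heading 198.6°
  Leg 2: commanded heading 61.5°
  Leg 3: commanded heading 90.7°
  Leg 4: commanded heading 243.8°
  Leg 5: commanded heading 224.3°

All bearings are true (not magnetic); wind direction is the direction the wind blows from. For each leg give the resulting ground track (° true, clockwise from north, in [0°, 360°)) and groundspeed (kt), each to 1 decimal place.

Leg 1: track=210.3°, groundspeed=114.2 kt
Leg 2: track=48.8°, groundspeed=128.0 kt
Leg 3: track=79.1°, groundspeed=113.9 kt
Leg 4: track=255.7°, groundspeed=136.0 kt
Leg 5: track=237.1°, groundspeed=126.6 kt

Leg 1: heading 198.6°; drift +11.7° → track 210.3°, groundspeed 114.2 kt
Leg 2: heading 61.5°; drift -12.7° → track 48.8°, groundspeed 128.0 kt
Leg 3: heading 90.7°; drift -11.6° → track 79.1°, groundspeed 113.9 kt
Leg 4: heading 243.8°; drift +11.9° → track 255.7°, groundspeed 136.0 kt
Leg 5: heading 224.3°; drift +12.8° → track 237.1°, groundspeed 126.6 kt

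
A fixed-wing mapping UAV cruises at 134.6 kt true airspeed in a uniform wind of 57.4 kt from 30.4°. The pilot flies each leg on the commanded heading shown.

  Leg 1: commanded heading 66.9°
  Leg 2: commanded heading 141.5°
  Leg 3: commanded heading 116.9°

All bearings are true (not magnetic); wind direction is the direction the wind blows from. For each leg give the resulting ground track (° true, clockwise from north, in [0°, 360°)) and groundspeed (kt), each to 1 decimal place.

Leg 1: heading 66.9°; drift +21.1° → track 88.0°, groundspeed 94.8 kt
Leg 2: heading 141.5°; drift +19.0° → track 160.5°, groundspeed 164.2 kt
Leg 3: heading 116.9°; drift +23.6° → track 140.5°, groundspeed 143.1 kt

Leg 1: track=88.0°, groundspeed=94.8 kt
Leg 2: track=160.5°, groundspeed=164.2 kt
Leg 3: track=140.5°, groundspeed=143.1 kt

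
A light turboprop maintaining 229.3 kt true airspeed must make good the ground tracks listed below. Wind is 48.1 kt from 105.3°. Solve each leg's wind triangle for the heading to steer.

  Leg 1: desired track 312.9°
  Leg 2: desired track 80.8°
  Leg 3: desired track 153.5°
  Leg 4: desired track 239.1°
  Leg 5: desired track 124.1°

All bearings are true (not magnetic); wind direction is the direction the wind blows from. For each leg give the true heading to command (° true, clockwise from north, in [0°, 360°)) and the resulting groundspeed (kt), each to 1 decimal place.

Leg 1: heading=318.5°, groundspeed=270.8 kt
Leg 2: heading=85.8°, groundspeed=184.7 kt
Leg 3: heading=144.5°, groundspeed=194.4 kt
Leg 4: heading=230.4°, groundspeed=259.9 kt
Leg 5: heading=120.2°, groundspeed=183.2 kt

Leg 1: desired track 312.9°; wind correction +5.6° → command heading 318.5°, groundspeed 270.8 kt
Leg 2: desired track 80.8°; wind correction +5.0° → command heading 85.8°, groundspeed 184.7 kt
Leg 3: desired track 153.5°; wind correction -9.0° → command heading 144.5°, groundspeed 194.4 kt
Leg 4: desired track 239.1°; wind correction -8.7° → command heading 230.4°, groundspeed 259.9 kt
Leg 5: desired track 124.1°; wind correction -3.9° → command heading 120.2°, groundspeed 183.2 kt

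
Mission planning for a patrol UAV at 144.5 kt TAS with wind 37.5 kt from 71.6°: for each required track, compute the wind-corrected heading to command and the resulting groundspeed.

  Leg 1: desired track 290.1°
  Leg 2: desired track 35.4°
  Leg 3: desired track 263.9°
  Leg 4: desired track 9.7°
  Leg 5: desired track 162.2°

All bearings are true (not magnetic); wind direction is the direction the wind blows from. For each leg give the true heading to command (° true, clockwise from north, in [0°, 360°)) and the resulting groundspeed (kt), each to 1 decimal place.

Leg 1: heading=299.4°, groundspeed=171.9 kt
Leg 2: heading=44.2°, groundspeed=112.5 kt
Leg 3: heading=267.1°, groundspeed=180.9 kt
Leg 4: heading=22.9°, groundspeed=123.0 kt
Leg 5: heading=147.2°, groundspeed=139.9 kt

Leg 1: desired track 290.1°; wind correction +9.3° → command heading 299.4°, groundspeed 171.9 kt
Leg 2: desired track 35.4°; wind correction +8.8° → command heading 44.2°, groundspeed 112.5 kt
Leg 3: desired track 263.9°; wind correction +3.2° → command heading 267.1°, groundspeed 180.9 kt
Leg 4: desired track 9.7°; wind correction +13.2° → command heading 22.9°, groundspeed 123.0 kt
Leg 5: desired track 162.2°; wind correction -15.0° → command heading 147.2°, groundspeed 139.9 kt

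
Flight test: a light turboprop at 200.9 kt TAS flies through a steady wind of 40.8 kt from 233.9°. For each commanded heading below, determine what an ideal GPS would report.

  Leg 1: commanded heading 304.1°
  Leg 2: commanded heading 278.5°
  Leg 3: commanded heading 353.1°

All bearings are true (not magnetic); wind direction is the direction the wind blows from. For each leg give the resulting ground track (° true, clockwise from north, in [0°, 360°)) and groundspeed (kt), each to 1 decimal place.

Leg 1: track=315.7°, groundspeed=191.0 kt
Leg 2: track=288.0°, groundspeed=174.2 kt
Leg 3: track=2.3°, groundspeed=223.7 kt

Leg 1: heading 304.1°; drift +11.6° → track 315.7°, groundspeed 191.0 kt
Leg 2: heading 278.5°; drift +9.5° → track 288.0°, groundspeed 174.2 kt
Leg 3: heading 353.1°; drift +9.2° → track 2.3°, groundspeed 223.7 kt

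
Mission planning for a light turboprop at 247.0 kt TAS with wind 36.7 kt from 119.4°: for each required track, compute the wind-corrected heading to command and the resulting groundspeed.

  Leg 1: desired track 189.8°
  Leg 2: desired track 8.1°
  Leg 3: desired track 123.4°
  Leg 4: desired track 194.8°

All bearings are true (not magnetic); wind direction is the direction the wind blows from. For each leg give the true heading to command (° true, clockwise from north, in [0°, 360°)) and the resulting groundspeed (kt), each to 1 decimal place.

Leg 1: desired track 189.8°; wind correction -8.0° → command heading 181.8°, groundspeed 232.3 kt
Leg 2: desired track 8.1°; wind correction +8.0° → command heading 16.1°, groundspeed 258.0 kt
Leg 3: desired track 123.4°; wind correction -0.6° → command heading 122.8°, groundspeed 210.4 kt
Leg 4: desired track 194.8°; wind correction -8.3° → command heading 186.5°, groundspeed 235.2 kt

Leg 1: heading=181.8°, groundspeed=232.3 kt
Leg 2: heading=16.1°, groundspeed=258.0 kt
Leg 3: heading=122.8°, groundspeed=210.4 kt
Leg 4: heading=186.5°, groundspeed=235.2 kt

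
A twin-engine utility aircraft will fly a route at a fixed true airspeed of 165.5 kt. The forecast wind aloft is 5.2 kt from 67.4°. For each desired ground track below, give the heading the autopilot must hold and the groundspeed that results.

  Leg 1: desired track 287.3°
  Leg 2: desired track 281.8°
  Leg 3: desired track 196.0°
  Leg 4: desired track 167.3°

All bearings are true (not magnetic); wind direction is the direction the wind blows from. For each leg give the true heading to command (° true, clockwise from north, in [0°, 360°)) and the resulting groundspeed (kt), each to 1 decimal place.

Leg 1: desired track 287.3°; wind correction +1.2° → command heading 288.5°, groundspeed 169.5 kt
Leg 2: desired track 281.8°; wind correction +1.0° → command heading 282.8°, groundspeed 169.8 kt
Leg 3: desired track 196.0°; wind correction -1.4° → command heading 194.6°, groundspeed 168.7 kt
Leg 4: desired track 167.3°; wind correction -1.8° → command heading 165.5°, groundspeed 166.3 kt

Leg 1: heading=288.5°, groundspeed=169.5 kt
Leg 2: heading=282.8°, groundspeed=169.8 kt
Leg 3: heading=194.6°, groundspeed=168.7 kt
Leg 4: heading=165.5°, groundspeed=166.3 kt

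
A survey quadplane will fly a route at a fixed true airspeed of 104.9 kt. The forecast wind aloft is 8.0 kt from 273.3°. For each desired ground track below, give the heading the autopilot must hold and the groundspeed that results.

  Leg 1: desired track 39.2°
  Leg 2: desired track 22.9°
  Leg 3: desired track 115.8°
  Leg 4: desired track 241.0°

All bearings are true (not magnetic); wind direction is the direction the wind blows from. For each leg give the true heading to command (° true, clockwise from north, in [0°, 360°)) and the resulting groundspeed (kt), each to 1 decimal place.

Leg 1: heading=35.7°, groundspeed=109.4 kt
Leg 2: heading=18.8°, groundspeed=107.3 kt
Leg 3: heading=117.5°, groundspeed=112.2 kt
Leg 4: heading=243.3°, groundspeed=98.1 kt

Leg 1: desired track 39.2°; wind correction -3.5° → command heading 35.7°, groundspeed 109.4 kt
Leg 2: desired track 22.9°; wind correction -4.1° → command heading 18.8°, groundspeed 107.3 kt
Leg 3: desired track 115.8°; wind correction +1.7° → command heading 117.5°, groundspeed 112.2 kt
Leg 4: desired track 241.0°; wind correction +2.3° → command heading 243.3°, groundspeed 98.1 kt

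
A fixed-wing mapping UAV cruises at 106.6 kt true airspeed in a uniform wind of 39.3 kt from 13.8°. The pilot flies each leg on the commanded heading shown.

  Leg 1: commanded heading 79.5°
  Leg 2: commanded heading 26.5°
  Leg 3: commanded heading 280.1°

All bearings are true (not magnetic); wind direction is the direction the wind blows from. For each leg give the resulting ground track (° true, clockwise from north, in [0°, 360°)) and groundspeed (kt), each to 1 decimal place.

Leg 1: track=101.1°, groundspeed=97.3 kt
Leg 2: track=33.7°, groundspeed=68.8 kt
Leg 3: track=260.3°, groundspeed=116.0 kt

Leg 1: heading 79.5°; drift +21.6° → track 101.1°, groundspeed 97.3 kt
Leg 2: heading 26.5°; drift +7.2° → track 33.7°, groundspeed 68.8 kt
Leg 3: heading 280.1°; drift -19.8° → track 260.3°, groundspeed 116.0 kt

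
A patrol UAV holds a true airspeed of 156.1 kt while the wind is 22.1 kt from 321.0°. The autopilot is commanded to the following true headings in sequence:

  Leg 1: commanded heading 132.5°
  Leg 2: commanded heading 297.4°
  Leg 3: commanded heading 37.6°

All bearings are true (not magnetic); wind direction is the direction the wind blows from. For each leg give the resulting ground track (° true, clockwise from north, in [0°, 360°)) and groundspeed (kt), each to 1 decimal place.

Leg 1: heading 132.5°; drift +1.1° → track 133.6°, groundspeed 178.0 kt
Leg 2: heading 297.4°; drift -3.7° → track 293.7°, groundspeed 136.1 kt
Leg 3: heading 37.6°; drift +8.1° → track 45.7°, groundspeed 152.5 kt

Leg 1: track=133.6°, groundspeed=178.0 kt
Leg 2: track=293.7°, groundspeed=136.1 kt
Leg 3: track=45.7°, groundspeed=152.5 kt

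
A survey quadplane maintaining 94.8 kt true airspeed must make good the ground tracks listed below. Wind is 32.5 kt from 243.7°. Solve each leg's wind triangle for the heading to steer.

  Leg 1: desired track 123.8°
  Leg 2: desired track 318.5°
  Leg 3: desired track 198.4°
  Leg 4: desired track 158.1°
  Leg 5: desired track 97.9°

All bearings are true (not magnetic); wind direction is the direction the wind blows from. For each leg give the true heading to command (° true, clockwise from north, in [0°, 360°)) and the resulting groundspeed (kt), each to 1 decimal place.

Leg 1: desired track 123.8°; wind correction +17.3° → command heading 141.1°, groundspeed 106.7 kt
Leg 2: desired track 318.5°; wind correction -19.3° → command heading 299.2°, groundspeed 80.9 kt
Leg 3: desired track 198.4°; wind correction +14.1° → command heading 212.5°, groundspeed 69.1 kt
Leg 4: desired track 158.1°; wind correction +20.0° → command heading 178.1°, groundspeed 86.6 kt
Leg 5: desired track 97.9°; wind correction +11.1° → command heading 109.0°, groundspeed 119.9 kt

Leg 1: heading=141.1°, groundspeed=106.7 kt
Leg 2: heading=299.2°, groundspeed=80.9 kt
Leg 3: heading=212.5°, groundspeed=69.1 kt
Leg 4: heading=178.1°, groundspeed=86.6 kt
Leg 5: heading=109.0°, groundspeed=119.9 kt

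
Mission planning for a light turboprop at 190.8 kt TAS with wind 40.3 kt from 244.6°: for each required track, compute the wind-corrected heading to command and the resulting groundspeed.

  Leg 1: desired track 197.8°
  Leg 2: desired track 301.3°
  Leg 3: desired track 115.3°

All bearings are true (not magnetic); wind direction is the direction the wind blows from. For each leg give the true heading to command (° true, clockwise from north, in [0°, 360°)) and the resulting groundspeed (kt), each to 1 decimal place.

Leg 1: heading=206.7°, groundspeed=160.9 kt
Leg 2: heading=291.1°, groundspeed=165.7 kt
Leg 3: heading=124.7°, groundspeed=213.8 kt

Leg 1: desired track 197.8°; wind correction +8.9° → command heading 206.7°, groundspeed 160.9 kt
Leg 2: desired track 301.3°; wind correction -10.2° → command heading 291.1°, groundspeed 165.7 kt
Leg 3: desired track 115.3°; wind correction +9.4° → command heading 124.7°, groundspeed 213.8 kt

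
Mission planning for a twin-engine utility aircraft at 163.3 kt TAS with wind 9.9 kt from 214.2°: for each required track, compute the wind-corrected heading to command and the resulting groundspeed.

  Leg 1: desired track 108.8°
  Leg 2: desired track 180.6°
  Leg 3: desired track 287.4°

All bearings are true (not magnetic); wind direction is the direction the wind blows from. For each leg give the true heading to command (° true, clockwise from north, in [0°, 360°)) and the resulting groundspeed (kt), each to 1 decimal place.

Leg 1: desired track 108.8°; wind correction +3.4° → command heading 112.2°, groundspeed 165.6 kt
Leg 2: desired track 180.6°; wind correction +1.9° → command heading 182.5°, groundspeed 155.0 kt
Leg 3: desired track 287.4°; wind correction -3.3° → command heading 284.1°, groundspeed 160.2 kt

Leg 1: heading=112.2°, groundspeed=165.6 kt
Leg 2: heading=182.5°, groundspeed=155.0 kt
Leg 3: heading=284.1°, groundspeed=160.2 kt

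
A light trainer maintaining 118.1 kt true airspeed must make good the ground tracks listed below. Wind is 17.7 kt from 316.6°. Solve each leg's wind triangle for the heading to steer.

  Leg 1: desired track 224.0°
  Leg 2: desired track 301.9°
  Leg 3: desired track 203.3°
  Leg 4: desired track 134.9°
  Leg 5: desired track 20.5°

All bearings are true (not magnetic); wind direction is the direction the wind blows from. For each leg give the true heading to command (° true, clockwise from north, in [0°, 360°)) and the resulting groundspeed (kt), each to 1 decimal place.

Leg 1: desired track 224.0°; wind correction +8.6° → command heading 232.6°, groundspeed 117.6 kt
Leg 2: desired track 301.9°; wind correction +2.2° → command heading 304.1°, groundspeed 100.9 kt
Leg 3: desired track 203.3°; wind correction +7.9° → command heading 211.2°, groundspeed 124.0 kt
Leg 4: desired track 134.9°; wind correction -0.3° → command heading 134.6°, groundspeed 135.8 kt
Leg 5: desired track 20.5°; wind correction -7.7° → command heading 12.8°, groundspeed 109.2 kt

Leg 1: heading=232.6°, groundspeed=117.6 kt
Leg 2: heading=304.1°, groundspeed=100.9 kt
Leg 3: heading=211.2°, groundspeed=124.0 kt
Leg 4: heading=134.6°, groundspeed=135.8 kt
Leg 5: heading=12.8°, groundspeed=109.2 kt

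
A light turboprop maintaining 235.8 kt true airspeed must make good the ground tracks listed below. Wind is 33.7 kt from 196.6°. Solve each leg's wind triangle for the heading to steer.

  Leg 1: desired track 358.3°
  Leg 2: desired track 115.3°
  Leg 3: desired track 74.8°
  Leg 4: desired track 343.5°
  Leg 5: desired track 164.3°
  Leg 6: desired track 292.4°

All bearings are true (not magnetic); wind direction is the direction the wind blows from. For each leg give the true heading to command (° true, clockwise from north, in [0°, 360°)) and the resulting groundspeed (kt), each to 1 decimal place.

Leg 1: desired track 358.3°; wind correction -2.6° → command heading 355.7°, groundspeed 267.6 kt
Leg 2: desired track 115.3°; wind correction +8.1° → command heading 123.4°, groundspeed 228.3 kt
Leg 3: desired track 74.8°; wind correction +7.0° → command heading 81.8°, groundspeed 251.8 kt
Leg 4: desired track 343.5°; wind correction -4.5° → command heading 339.0°, groundspeed 263.3 kt
Leg 5: desired track 164.3°; wind correction +4.4° → command heading 168.7°, groundspeed 206.6 kt
Leg 6: desired track 292.4°; wind correction -8.2° → command heading 284.2°, groundspeed 236.8 kt

Leg 1: heading=355.7°, groundspeed=267.6 kt
Leg 2: heading=123.4°, groundspeed=228.3 kt
Leg 3: heading=81.8°, groundspeed=251.8 kt
Leg 4: heading=339.0°, groundspeed=263.3 kt
Leg 5: heading=168.7°, groundspeed=206.6 kt
Leg 6: heading=284.2°, groundspeed=236.8 kt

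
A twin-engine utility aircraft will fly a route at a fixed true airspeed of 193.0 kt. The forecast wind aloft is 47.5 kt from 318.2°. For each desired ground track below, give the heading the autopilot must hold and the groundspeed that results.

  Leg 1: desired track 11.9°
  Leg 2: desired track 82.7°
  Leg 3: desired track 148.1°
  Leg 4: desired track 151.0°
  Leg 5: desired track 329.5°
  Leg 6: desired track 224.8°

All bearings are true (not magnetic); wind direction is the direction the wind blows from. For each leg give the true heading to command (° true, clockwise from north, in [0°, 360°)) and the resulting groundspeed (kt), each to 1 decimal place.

Leg 1: desired track 11.9°; wind correction -11.4° → command heading 0.5°, groundspeed 161.0 kt
Leg 2: desired track 82.7°; wind correction -11.7° → command heading 71.0°, groundspeed 215.9 kt
Leg 3: desired track 148.1°; wind correction +2.4° → command heading 150.5°, groundspeed 239.6 kt
Leg 4: desired track 151.0°; wind correction +3.1° → command heading 154.1°, groundspeed 239.0 kt
Leg 5: desired track 329.5°; wind correction -2.8° → command heading 326.7°, groundspeed 146.2 kt
Leg 6: desired track 224.8°; wind correction +14.2° → command heading 239.0°, groundspeed 189.9 kt

Leg 1: heading=0.5°, groundspeed=161.0 kt
Leg 2: heading=71.0°, groundspeed=215.9 kt
Leg 3: heading=150.5°, groundspeed=239.6 kt
Leg 4: heading=154.1°, groundspeed=239.0 kt
Leg 5: heading=326.7°, groundspeed=146.2 kt
Leg 6: heading=239.0°, groundspeed=189.9 kt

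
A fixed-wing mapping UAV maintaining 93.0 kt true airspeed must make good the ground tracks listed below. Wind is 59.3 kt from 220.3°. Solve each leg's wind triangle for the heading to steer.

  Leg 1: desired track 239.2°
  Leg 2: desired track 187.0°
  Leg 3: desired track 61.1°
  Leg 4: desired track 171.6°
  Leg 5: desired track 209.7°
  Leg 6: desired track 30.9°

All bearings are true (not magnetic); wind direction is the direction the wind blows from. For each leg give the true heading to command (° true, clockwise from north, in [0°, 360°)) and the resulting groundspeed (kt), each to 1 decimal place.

Leg 1: heading=227.3°, groundspeed=34.9 kt
Leg 2: heading=207.5°, groundspeed=37.6 kt
Leg 3: heading=74.2°, groundspeed=146.0 kt
Leg 4: heading=200.2°, groundspeed=42.5 kt
Leg 5: heading=216.4°, groundspeed=34.1 kt
Leg 6: heading=24.9°, groundspeed=151.0 kt

Leg 1: desired track 239.2°; wind correction -11.9° → command heading 227.3°, groundspeed 34.9 kt
Leg 2: desired track 187.0°; wind correction +20.5° → command heading 207.5°, groundspeed 37.6 kt
Leg 3: desired track 61.1°; wind correction +13.1° → command heading 74.2°, groundspeed 146.0 kt
Leg 4: desired track 171.6°; wind correction +28.6° → command heading 200.2°, groundspeed 42.5 kt
Leg 5: desired track 209.7°; wind correction +6.7° → command heading 216.4°, groundspeed 34.1 kt
Leg 6: desired track 30.9°; wind correction -6.0° → command heading 24.9°, groundspeed 151.0 kt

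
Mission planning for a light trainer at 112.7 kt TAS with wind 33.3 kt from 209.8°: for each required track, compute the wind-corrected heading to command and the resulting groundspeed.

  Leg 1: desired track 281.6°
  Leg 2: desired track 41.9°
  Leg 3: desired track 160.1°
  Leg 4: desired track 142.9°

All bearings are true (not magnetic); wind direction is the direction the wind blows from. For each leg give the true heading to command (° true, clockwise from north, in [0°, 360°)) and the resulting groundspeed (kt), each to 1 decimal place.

Leg 1: desired track 281.6°; wind correction -16.3° → command heading 265.3°, groundspeed 97.8 kt
Leg 2: desired track 41.9°; wind correction +3.6° → command heading 45.5°, groundspeed 145.0 kt
Leg 3: desired track 160.1°; wind correction +13.0° → command heading 173.1°, groundspeed 88.3 kt
Leg 4: desired track 142.9°; wind correction +15.8° → command heading 158.7°, groundspeed 95.4 kt

Leg 1: heading=265.3°, groundspeed=97.8 kt
Leg 2: heading=45.5°, groundspeed=145.0 kt
Leg 3: heading=173.1°, groundspeed=88.3 kt
Leg 4: heading=158.7°, groundspeed=95.4 kt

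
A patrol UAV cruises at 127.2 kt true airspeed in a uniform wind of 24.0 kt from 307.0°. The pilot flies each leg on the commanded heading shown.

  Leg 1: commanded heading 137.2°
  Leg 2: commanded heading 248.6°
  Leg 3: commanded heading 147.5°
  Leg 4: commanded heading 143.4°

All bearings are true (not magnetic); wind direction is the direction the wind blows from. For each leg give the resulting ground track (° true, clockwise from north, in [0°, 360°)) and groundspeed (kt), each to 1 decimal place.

Leg 1: heading 137.2°; drift -1.6° → track 135.6°, groundspeed 150.9 kt
Leg 2: heading 248.6°; drift -10.1° → track 238.5°, groundspeed 116.4 kt
Leg 3: heading 147.5°; drift -3.2° → track 144.3°, groundspeed 149.9 kt
Leg 4: heading 143.4°; drift -2.6° → track 140.8°, groundspeed 150.4 kt

Leg 1: track=135.6°, groundspeed=150.9 kt
Leg 2: track=238.5°, groundspeed=116.4 kt
Leg 3: track=144.3°, groundspeed=149.9 kt
Leg 4: track=140.8°, groundspeed=150.4 kt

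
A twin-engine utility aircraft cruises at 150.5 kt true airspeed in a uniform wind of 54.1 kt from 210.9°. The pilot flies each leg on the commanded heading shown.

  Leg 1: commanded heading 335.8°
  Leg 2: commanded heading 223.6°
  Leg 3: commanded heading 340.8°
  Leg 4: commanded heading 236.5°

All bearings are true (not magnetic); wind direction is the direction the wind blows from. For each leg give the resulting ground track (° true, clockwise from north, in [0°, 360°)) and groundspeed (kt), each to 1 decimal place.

Leg 1: heading 335.8°; drift +13.7° → track 349.5°, groundspeed 186.8 kt
Leg 2: heading 223.6°; drift +6.9° → track 230.5°, groundspeed 98.4 kt
Leg 3: heading 340.8°; drift +12.6° → track 353.4°, groundspeed 189.8 kt
Leg 4: heading 236.5°; drift +12.9° → track 249.4°, groundspeed 104.4 kt

Leg 1: track=349.5°, groundspeed=186.8 kt
Leg 2: track=230.5°, groundspeed=98.4 kt
Leg 3: track=353.4°, groundspeed=189.8 kt
Leg 4: track=249.4°, groundspeed=104.4 kt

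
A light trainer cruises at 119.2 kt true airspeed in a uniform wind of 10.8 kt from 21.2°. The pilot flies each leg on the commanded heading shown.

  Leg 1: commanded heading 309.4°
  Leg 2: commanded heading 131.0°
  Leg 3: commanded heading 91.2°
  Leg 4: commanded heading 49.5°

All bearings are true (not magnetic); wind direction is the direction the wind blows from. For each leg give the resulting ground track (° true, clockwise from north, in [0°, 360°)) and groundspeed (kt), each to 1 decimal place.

Leg 1: heading 309.4°; drift -5.1° → track 304.3°, groundspeed 116.3 kt
Leg 2: heading 131.0°; drift +4.7° → track 135.7°, groundspeed 123.3 kt
Leg 3: heading 91.2°; drift +5.0° → track 96.2°, groundspeed 116.0 kt
Leg 4: heading 49.5°; drift +2.7° → track 52.2°, groundspeed 109.8 kt

Leg 1: track=304.3°, groundspeed=116.3 kt
Leg 2: track=135.7°, groundspeed=123.3 kt
Leg 3: track=96.2°, groundspeed=116.0 kt
Leg 4: track=52.2°, groundspeed=109.8 kt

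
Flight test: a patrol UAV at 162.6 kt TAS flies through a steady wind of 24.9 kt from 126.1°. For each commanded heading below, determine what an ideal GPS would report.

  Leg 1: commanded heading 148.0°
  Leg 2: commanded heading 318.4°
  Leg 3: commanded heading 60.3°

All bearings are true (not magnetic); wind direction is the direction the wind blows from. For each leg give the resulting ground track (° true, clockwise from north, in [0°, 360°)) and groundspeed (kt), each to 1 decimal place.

Leg 1: track=151.8°, groundspeed=139.8 kt
Leg 2: track=316.8°, groundspeed=187.0 kt
Leg 3: track=51.8°, groundspeed=154.1 kt

Leg 1: heading 148.0°; drift +3.8° → track 151.8°, groundspeed 139.8 kt
Leg 2: heading 318.4°; drift -1.6° → track 316.8°, groundspeed 187.0 kt
Leg 3: heading 60.3°; drift -8.5° → track 51.8°, groundspeed 154.1 kt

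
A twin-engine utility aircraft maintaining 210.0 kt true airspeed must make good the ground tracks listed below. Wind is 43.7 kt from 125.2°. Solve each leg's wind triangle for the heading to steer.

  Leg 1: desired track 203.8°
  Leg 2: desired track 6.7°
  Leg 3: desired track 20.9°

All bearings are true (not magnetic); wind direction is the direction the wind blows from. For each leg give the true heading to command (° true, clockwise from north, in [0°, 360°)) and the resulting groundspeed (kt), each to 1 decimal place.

Leg 1: desired track 203.8°; wind correction -11.8° → command heading 192.0°, groundspeed 196.9 kt
Leg 2: desired track 6.7°; wind correction +10.5° → command heading 17.2°, groundspeed 227.3 kt
Leg 3: desired track 20.9°; wind correction +11.6° → command heading 32.5°, groundspeed 216.5 kt

Leg 1: heading=192.0°, groundspeed=196.9 kt
Leg 2: heading=17.2°, groundspeed=227.3 kt
Leg 3: heading=32.5°, groundspeed=216.5 kt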